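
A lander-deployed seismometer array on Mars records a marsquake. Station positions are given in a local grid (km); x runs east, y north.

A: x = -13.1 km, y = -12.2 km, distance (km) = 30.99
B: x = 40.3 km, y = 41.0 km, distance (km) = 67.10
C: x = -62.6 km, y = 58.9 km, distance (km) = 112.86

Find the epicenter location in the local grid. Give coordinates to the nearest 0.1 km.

x ≈ 16.4 km, y ≈ -21.7 km

Circle about each station: (x + 13.1)² + (y + 12.2)² = 30.99²; (x − 40.3)² + (y − 41.0)² = 67.10²; (x + 62.6)² + (y − 58.9)² = 112.86².
Subtracting pairs of circle equations eliminates x²+y² and gives linear equations (the radical axes):
106.8 x + 106.4 y = -557.39
-99.0 x + 142.2 y = -4709.48
Solving the 2×2 system: x ≈ 16.4, y ≈ -21.7 km.
Check against A (with the unrounded x, y): √((x + 13.1)²+(y + 12.2)²) = 30.99 ≈ 30.99 km. ✓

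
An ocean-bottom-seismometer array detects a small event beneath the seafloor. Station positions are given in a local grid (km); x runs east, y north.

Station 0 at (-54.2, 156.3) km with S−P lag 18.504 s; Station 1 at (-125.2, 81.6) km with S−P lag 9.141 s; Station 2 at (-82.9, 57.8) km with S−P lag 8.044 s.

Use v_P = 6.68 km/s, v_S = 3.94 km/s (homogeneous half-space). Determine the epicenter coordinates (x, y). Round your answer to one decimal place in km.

-126.2 km east, -6.2 km north

Distance from S−P lag: d = Δt · v_P v_S / (v_P − v_S) = Δt · (6.68·3.94)/(6.68−3.94) ≈ 9.6055·Δt.
So d_Station 0 = 177.74, d_Station 1 = 87.80, d_Station 2 = 77.27 km.
Circle about each station: (x + 54.2)² + (y − 156.3)² = 177.74²; (x + 125.2)² + (y − 81.6)² = 87.80²; (x + 82.9)² + (y − 57.8)² = 77.27².
Subtracting pairs of circle equations eliminates x²+y² and gives linear equations (the radical axes):
-142.0 x − 149.4 y = 18848.94
-57.4 x − 197.0 y = 8466.77
Solving the 2×2 system: x ≈ -126.2, y ≈ -6.2 km.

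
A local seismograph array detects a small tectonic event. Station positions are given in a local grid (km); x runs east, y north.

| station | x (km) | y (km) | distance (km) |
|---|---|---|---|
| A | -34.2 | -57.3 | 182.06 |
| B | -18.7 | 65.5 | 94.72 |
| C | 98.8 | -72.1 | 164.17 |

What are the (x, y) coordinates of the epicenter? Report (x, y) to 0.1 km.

Circle about each station: (x + 34.2)² + (y + 57.3)² = 182.06²; (x + 18.7)² + (y − 65.5)² = 94.72²; (x − 98.8)² + (y + 72.1)² = 164.17².
Subtracting pairs of circle equations eliminates x²+y² and gives linear equations (the radical axes):
31.0 x + 245.6 y = 24360.98
266.0 x − 29.6 y = 16700.97
Solving the 2×2 system: x ≈ 72.8, y ≈ 90.0 km.

(72.8, 90.0)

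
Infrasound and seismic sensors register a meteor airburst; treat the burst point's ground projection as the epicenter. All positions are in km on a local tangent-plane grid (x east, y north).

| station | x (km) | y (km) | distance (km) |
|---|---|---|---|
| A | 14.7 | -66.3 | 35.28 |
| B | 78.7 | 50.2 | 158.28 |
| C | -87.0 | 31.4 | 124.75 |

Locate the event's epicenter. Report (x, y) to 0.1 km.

Circle about each station: (x − 14.7)² + (y + 66.3)² = 35.28²; (x − 78.7)² + (y − 50.2)² = 158.28²; (x + 87.0)² + (y − 31.4)² = 124.75².
Subtracting the A equation from the B and C equations removes the quadratic terms:
128.0 x + 233.0 y = -19705.93
-203.4 x + 195.4 y = -10374.70
Solving the 2×2 system: x ≈ -19.8, y ≈ -73.7 km.
Check against A (with the unrounded x, y): √((x − 14.7)²+(y + 66.3)²) = 35.28 ≈ 35.28 km. ✓

-19.8 km east, -73.7 km north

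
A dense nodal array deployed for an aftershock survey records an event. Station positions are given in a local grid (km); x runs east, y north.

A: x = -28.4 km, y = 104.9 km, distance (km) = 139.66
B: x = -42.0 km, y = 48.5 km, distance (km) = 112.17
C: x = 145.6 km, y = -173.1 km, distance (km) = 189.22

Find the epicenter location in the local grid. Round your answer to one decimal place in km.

Circle about each station: (x + 28.4)² + (y − 104.9)² = 139.66²; (x + 42.0)² + (y − 48.5)² = 112.17²; (x − 145.6)² + (y + 173.1)² = 189.22².
Subtracting the A equation from the B and C equations removes the quadratic terms:
-27.2 x − 112.8 y = -771.51
348.0 x − 556.0 y = 23053.11
Solving the 2×2 system: x ≈ 55.7, y ≈ -6.6 km.
Check against A (with the unrounded x, y): √((x + 28.4)²+(y − 104.9)²) = 139.66 ≈ 139.66 km. ✓

(55.7, -6.6)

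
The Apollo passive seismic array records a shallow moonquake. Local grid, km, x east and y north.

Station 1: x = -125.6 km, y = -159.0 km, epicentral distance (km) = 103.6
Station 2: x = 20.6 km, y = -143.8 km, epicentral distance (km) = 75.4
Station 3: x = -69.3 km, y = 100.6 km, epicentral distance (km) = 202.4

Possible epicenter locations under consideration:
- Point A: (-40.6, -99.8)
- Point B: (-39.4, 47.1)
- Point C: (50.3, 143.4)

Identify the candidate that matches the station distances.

Point A

For each candidate, compare |candidate − station| to the reported distance:
Point A: residuals Station 1 0.0, Station 2 0.0, Station 3 0.0 → max 0.0 km
Point B: residuals Station 1 119.8, Station 2 124.7, Station 3 141.1 → max 141.1 km
Point C: residuals Station 1 246.2, Station 2 213.3, Station 3 75.4 → max 246.2 km
Only Point A has all residuals ≈ 0.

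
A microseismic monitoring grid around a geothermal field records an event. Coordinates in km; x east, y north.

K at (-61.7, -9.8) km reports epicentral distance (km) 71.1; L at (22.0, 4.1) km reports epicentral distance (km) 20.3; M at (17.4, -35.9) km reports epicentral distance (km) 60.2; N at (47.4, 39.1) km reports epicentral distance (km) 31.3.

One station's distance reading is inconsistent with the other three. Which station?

Solve using three stations at a time. Using L, M, N (subtract circle equations pairwise → linear system) gives (x, y) ≈ (19.9, 24.2).
Distances from that point to each station vs reported:
  K: calculated 88.4 vs reported 71.1 → residual 17.3 km
  L: calculated 20.2 vs reported 20.3 → residual 0.1 km
  M: calculated 60.2 vs reported 60.2 → residual 0.0 km
  N: calculated 31.3 vs reported 31.3 → residual 0.0 km
L, M, N are mutually consistent (residuals ≈ 0); K is off by 17.3 km.

K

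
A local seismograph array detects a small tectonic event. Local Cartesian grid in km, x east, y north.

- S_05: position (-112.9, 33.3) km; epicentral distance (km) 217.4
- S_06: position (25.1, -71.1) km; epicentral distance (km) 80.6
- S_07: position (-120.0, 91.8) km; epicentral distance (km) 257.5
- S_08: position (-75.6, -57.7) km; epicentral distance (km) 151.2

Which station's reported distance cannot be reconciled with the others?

S_06

Solve using three stations at a time. Using S_05, S_07, S_08 (subtract circle equations pairwise → linear system) gives (x, y) ≈ (74.7, -77.0).
Distances from that point to each station vs reported:
  S_05: calculated 217.6 vs reported 217.4 → residual 0.2 km
  S_06: calculated 50.0 vs reported 80.6 → residual 30.6 km
  S_07: calculated 257.7 vs reported 257.5 → residual 0.2 km
  S_08: calculated 151.6 vs reported 151.2 → residual 0.4 km
S_05, S_07, S_08 are mutually consistent (residuals ≈ 0); S_06 is off by 30.6 km.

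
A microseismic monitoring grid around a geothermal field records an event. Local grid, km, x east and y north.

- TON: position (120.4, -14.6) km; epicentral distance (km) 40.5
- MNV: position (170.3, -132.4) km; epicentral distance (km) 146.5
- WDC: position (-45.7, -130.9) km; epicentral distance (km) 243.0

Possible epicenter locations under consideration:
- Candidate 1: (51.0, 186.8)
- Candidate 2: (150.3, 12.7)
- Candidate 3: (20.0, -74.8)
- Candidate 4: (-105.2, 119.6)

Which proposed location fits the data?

For each candidate, compare |candidate − station| to the reported distance:
Candidate 1: residuals TON 172.5, MNV 194.3, WDC 89.1 → max 194.3 km
Candidate 2: residuals TON 0.0, MNV 0.0, WDC 0.0 → max 0.0 km
Candidate 3: residuals TON 76.6, MNV 14.5, WDC 156.6 → max 156.6 km
Candidate 4: residuals TON 222.0, MNV 226.9, WDC 14.5 → max 226.9 km
Only Candidate 2 has all residuals ≈ 0.

Candidate 2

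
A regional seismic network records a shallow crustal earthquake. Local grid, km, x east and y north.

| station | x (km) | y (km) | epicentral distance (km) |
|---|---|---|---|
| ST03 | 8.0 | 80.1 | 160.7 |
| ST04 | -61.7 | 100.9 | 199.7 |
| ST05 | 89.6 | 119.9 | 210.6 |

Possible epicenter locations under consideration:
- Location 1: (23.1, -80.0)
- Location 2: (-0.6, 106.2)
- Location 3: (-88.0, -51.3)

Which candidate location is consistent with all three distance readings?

Location 1

For each candidate, compare |candidate − station| to the reported distance:
Location 1: residuals ST03 0.1, ST04 0.1, ST05 0.1 → max 0.1 km
Location 2: residuals ST03 133.2, ST04 138.4, ST05 119.4 → max 138.4 km
Location 3: residuals ST03 2.0, ST04 45.2, ST05 36.1 → max 45.2 km
Only Location 1 has all residuals ≈ 0.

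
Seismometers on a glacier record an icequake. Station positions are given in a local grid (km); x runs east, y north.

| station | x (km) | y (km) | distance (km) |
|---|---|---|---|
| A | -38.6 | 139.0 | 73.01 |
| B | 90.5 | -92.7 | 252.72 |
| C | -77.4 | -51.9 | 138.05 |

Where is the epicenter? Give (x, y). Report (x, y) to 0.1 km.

Circle about each station: (x + 38.6)² + (y − 139.0)² = 73.01²; (x − 90.5)² + (y + 92.7)² = 252.72²; (x + 77.4)² + (y + 51.9)² = 138.05².
Subtracting pairs of circle equations eliminates x²+y² and gives linear equations (the radical axes):
258.2 x − 463.4 y = -62564.36
-77.6 x − 381.8 y = -25853.93
Solving the 2×2 system: x ≈ -88.5, y ≈ 85.7 km.

(-88.5, 85.7)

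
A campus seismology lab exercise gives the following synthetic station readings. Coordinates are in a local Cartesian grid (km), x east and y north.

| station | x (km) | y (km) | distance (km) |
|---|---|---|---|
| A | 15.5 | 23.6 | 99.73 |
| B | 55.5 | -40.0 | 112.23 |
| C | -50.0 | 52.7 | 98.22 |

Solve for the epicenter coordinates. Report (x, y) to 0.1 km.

(-56.6, -45.3)

Circle about each station: (x − 15.5)² + (y − 23.6)² = 99.73²; (x − 55.5)² + (y + 40.0)² = 112.23²; (x + 50.0)² + (y − 52.7)² = 98.22².
Subtracting the A equation from the B and C equations removes the quadratic terms:
80.0 x − 127.2 y = 1233.54
-131.0 x + 58.2 y = 4778.98
Solving the 2×2 system: x ≈ -56.6, y ≈ -45.3 km.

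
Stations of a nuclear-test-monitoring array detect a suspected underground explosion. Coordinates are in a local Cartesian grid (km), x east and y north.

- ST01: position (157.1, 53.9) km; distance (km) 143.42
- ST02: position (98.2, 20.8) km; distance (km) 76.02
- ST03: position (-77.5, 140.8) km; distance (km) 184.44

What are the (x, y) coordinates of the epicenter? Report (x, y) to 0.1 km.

28.7 km east, -10.0 km north

Circle about each station: (x − 157.1)² + (y − 53.9)² = 143.42²; (x − 98.2)² + (y − 20.8)² = 76.02²; (x + 77.5)² + (y − 140.8)² = 184.44².
Subtracting the ST01 equation from the ST02 and ST03 equations removes the quadratic terms:
-117.8 x − 66.2 y = -2719.48
-469.2 x + 173.8 y = -15203.55
Solving the 2×2 system: x ≈ 28.7, y ≈ -10.0 km.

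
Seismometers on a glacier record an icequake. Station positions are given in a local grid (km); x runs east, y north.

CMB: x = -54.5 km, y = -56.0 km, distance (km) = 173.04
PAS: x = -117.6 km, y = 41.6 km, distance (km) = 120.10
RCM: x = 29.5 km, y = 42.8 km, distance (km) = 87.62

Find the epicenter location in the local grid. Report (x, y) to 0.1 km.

Circle about each station: (x + 54.5)² + (y + 56.0)² = 173.04²; (x + 117.6)² + (y − 41.6)² = 120.10²; (x − 29.5)² + (y − 42.8)² = 87.62².
Subtracting the CMB equation from the PAS and RCM equations removes the quadratic terms:
-126.2 x + 195.2 y = 24972.90
168.0 x + 197.6 y = 18861.42
Solving the 2×2 system: x ≈ -21.7, y ≈ 113.9 km.

(-21.7, 113.9)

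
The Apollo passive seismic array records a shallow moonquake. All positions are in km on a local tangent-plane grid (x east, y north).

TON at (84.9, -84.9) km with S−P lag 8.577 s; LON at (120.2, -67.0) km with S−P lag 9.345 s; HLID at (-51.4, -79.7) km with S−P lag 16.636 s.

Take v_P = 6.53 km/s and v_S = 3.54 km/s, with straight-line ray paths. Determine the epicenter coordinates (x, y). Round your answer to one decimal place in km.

x ≈ 63.6 km, y ≈ -22.1 km

Distance from S−P lag: d = Δt · v_P v_S / (v_P − v_S) = Δt · (6.53·3.54)/(6.53−3.54) ≈ 7.7312·Δt.
So d_TON = 66.31, d_LON = 72.25, d_HLID = 128.62 km.
Circle about each station: (x − 84.9)² + (y + 84.9)² = 66.31²; (x − 120.2)² + (y + 67.0)² = 72.25²; (x + 51.4)² + (y + 79.7)² = 128.62².
Subtracting the TON equation from the LON and HLID equations removes the quadratic terms:
70.6 x + 35.8 y = 3697.97
-272.6 x + 10.4 y = -17568.06
Solving the 2×2 system: x ≈ 63.6, y ≈ -22.1 km.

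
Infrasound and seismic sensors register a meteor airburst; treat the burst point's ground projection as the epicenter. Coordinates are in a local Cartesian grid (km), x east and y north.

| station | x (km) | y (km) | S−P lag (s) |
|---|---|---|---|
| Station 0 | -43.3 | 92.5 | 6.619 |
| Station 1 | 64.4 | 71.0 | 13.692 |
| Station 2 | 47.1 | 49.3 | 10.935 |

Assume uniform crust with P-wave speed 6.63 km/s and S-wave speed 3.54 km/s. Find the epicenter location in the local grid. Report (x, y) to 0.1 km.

Distance from S−P lag: d = Δt · v_P v_S / (v_P − v_S) = Δt · (6.63·3.54)/(6.63−3.54) ≈ 7.5955·Δt.
So d_Station 0 = 50.27, d_Station 1 = 104.00, d_Station 2 = 83.06 km.
Circle about each station: (x + 43.3)² + (y − 92.5)² = 50.27²; (x − 64.4)² + (y − 71.0)² = 104.00²; (x − 47.1)² + (y − 49.3)² = 83.06².
Subtracting pairs of circle equations eliminates x²+y² and gives linear equations (the radical axes):
215.4 x − 43.0 y = -9531.71
180.8 x − 86.4 y = -10154.13
Solving the 2×2 system: x ≈ -35.7, y ≈ 42.8 km.

(-35.7, 42.8)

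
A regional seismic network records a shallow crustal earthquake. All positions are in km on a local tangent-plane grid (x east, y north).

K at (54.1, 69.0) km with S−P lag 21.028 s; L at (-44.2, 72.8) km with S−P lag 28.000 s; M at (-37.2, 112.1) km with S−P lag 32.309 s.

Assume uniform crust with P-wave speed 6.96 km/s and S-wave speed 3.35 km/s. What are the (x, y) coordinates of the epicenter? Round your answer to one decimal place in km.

x ≈ 72.2 km, y ≈ -65.6 km

Distance from S−P lag: d = Δt · v_P v_S / (v_P − v_S) = Δt · (6.96·3.35)/(6.96−3.35) ≈ 6.4587·Δt.
So d_K = 135.81, d_L = 180.84, d_M = 208.67 km.
Circle about each station: (x − 54.1)² + (y − 69.0)² = 135.81²; (x + 44.2)² + (y − 72.8)² = 180.84²; (x + 37.2)² + (y − 112.1)² = 208.67².
Subtracting pairs of circle equations eliminates x²+y² and gives linear equations (the radical axes):
-196.6 x + 7.6 y = -14693.08
-182.6 x + 86.2 y = -18836.37
Solving the 2×2 system: x ≈ 72.2, y ≈ -65.6 km.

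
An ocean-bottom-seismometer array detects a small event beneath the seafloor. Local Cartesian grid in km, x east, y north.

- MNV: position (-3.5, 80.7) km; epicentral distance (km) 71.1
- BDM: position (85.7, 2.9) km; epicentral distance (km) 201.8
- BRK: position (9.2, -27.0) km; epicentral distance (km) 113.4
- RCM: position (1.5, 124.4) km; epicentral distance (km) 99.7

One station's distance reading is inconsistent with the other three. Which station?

Solve using three stations at a time. Using MNV, BRK, RCM (subtract circle equations pairwise → linear system) gives (x, y) ≈ (-69.7, 54.5).
Distances from that point to each station vs reported:
  MNV: calculated 71.2 vs reported 71.1 → residual 0.1 km
  BDM: calculated 163.8 vs reported 201.8 → residual 38.0 km
  BRK: calculated 113.5 vs reported 113.4 → residual 0.1 km
  RCM: calculated 99.8 vs reported 99.7 → residual 0.1 km
MNV, BRK, RCM are mutually consistent (residuals ≈ 0); BDM is off by 38.0 km.

BDM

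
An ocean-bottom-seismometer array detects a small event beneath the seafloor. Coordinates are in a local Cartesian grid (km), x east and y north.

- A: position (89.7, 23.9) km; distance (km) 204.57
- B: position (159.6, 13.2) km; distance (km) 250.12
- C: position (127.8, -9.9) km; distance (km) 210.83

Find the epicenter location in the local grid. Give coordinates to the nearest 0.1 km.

(-46.1, -129.1)

Circle about each station: (x − 89.7)² + (y − 23.9)² = 204.57²; (x − 159.6)² + (y − 13.2)² = 250.12²; (x − 127.8)² + (y + 9.9)² = 210.83².
Subtracting pairs of circle equations eliminates x²+y² and gives linear equations (the radical axes):
139.8 x − 21.4 y = -3682.03
76.2 x − 67.6 y = 5213.15
Solving the 2×2 system: x ≈ -46.1, y ≈ -129.1 km.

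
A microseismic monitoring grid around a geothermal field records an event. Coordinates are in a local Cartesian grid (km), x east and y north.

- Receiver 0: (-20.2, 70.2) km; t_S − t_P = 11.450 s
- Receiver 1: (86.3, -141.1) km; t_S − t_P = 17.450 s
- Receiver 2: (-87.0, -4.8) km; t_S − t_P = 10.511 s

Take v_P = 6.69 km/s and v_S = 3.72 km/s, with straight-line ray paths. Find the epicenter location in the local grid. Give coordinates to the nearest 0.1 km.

(-1.0, -23.8)

Distance from S−P lag: d = Δt · v_P v_S / (v_P − v_S) = Δt · (6.69·3.72)/(6.69−3.72) ≈ 8.3794·Δt.
So d_Receiver 0 = 95.94, d_Receiver 1 = 146.22, d_Receiver 2 = 88.08 km.
Circle about each station: (x + 20.2)² + (y − 70.2)² = 95.94²; (x − 86.3)² + (y + 141.1)² = 146.22²; (x + 87.0)² + (y + 4.8)² = 88.08².
Subtracting the Receiver 0 equation from the Receiver 1 and Receiver 2 equations removes the quadratic terms:
213.0 x − 422.6 y = 9845.02
-133.6 x − 150.0 y = 3702.36
Solving the 2×2 system: x ≈ -1.0, y ≈ -23.8 km.
Check against Receiver 0 (with the unrounded x, y): √((x + 20.2)²+(y − 70.2)²) = 95.94 ≈ 95.94 km. ✓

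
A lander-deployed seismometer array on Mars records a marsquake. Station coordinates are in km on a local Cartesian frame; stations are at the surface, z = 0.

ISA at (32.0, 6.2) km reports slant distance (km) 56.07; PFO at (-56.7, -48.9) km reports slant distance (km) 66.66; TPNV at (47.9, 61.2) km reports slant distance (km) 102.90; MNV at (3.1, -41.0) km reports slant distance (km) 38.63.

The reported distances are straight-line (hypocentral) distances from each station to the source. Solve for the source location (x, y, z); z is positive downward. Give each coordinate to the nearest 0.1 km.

x ≈ -5.3 km, y ≈ -20.9 km, depth ≈ 31.9 km

Each station gives a sphere (x−x_i)² + (y−y_i)² + z² = d_i² (stations at z=0).
Subtracting the ISA sphere from PFO and TPNV: z² cancels, leaving linear equations in x and y:
-177.4 x − 110.2 y = 3243.95
31.8 x + 110.0 y = -2467.16
Solving: x ≈ -5.306, y ≈ -20.895 km (keep extra digits for the depth step; rounded: -5.3, -20.9).
Then from the ISA sphere: z² = 56.07² − (x − 32.0)² − (y − 6.2)² with x = -5.306, y = -20.895, so z ≈ 31.906 ≈ 31.9 km.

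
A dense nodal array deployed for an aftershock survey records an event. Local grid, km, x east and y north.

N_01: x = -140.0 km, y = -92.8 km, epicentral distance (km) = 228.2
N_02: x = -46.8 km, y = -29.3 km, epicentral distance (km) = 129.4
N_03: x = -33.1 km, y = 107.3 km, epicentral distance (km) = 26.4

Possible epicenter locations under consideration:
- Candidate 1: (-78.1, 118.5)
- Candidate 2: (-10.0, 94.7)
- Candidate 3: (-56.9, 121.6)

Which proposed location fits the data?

For each candidate, compare |candidate − station| to the reported distance:
Candidate 1: residuals N_01 8.0, N_02 21.7, N_03 20.0 → max 21.7 km
Candidate 2: residuals N_01 0.0, N_02 0.1, N_03 0.1 → max 0.1 km
Candidate 3: residuals N_01 1.7, N_02 21.8, N_03 1.4 → max 21.8 km
Only Candidate 2 has all residuals ≈ 0.

Candidate 2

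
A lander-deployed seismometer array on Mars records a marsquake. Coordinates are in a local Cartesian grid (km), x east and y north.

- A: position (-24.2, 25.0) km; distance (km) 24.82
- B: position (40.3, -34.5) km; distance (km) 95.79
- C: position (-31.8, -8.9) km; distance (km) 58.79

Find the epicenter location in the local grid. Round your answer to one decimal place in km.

(-11.3, 46.2)

Circle about each station: (x + 24.2)² + (y − 25.0)² = 24.82²; (x − 40.3)² + (y + 34.5)² = 95.79²; (x + 31.8)² + (y + 8.9)² = 58.79².
Subtracting the A equation from the B and C equations removes the quadratic terms:
129.0 x − 119.0 y = -6955.99
-15.2 x − 67.8 y = -2960.42
Solving the 2×2 system: x ≈ -11.3, y ≈ 46.2 km.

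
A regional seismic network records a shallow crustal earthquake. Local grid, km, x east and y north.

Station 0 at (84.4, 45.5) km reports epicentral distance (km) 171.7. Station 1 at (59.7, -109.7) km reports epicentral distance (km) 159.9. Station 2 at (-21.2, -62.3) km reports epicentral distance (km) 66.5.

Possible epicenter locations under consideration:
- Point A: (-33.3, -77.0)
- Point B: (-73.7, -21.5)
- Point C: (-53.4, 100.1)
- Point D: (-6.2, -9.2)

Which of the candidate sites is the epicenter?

Point B

For each candidate, compare |candidate − station| to the reported distance:
Point A: residuals Station 0 1.8, Station 1 61.3, Station 2 47.5 → max 61.3 km
Point B: residuals Station 0 0.0, Station 1 0.0, Station 2 0.0 → max 0.0 km
Point C: residuals Station 0 23.5, Station 1 78.4, Station 2 99.1 → max 99.1 km
Point D: residuals Station 0 65.9, Station 1 39.7, Station 2 11.3 → max 65.9 km
Only Point B has all residuals ≈ 0.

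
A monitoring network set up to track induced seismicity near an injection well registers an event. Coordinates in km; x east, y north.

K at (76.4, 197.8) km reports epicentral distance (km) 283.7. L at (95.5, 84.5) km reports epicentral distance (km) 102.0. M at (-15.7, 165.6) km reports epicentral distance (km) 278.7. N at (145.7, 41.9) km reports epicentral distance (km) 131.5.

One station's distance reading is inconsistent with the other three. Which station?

L

Solve using three stations at a time. Using K, M, N (subtract circle equations pairwise → linear system) gives (x, y) ≈ (108.0, -84.2).
Distances from that point to each station vs reported:
  K: calculated 283.7 vs reported 283.7 → residual 0.0 km
  L: calculated 169.1 vs reported 102.0 → residual 67.1 km
  M: calculated 278.7 vs reported 278.7 → residual 0.0 km
  N: calculated 131.6 vs reported 131.5 → residual 0.1 km
K, M, N are mutually consistent (residuals ≈ 0); L is off by 67.1 km.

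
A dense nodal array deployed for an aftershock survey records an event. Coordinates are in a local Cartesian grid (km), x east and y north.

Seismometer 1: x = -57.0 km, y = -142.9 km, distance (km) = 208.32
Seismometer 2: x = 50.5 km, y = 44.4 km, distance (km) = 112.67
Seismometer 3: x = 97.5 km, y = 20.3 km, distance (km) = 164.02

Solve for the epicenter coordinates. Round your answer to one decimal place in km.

Circle about each station: (x + 57.0)² + (y + 142.9)² = 208.32²; (x − 50.5)² + (y − 44.4)² = 112.67²; (x − 97.5)² + (y − 20.3)² = 164.02².
Subtracting the Seismometer 1 equation from the Seismometer 2 and Seismometer 3 equations removes the quadratic terms:
215.0 x + 374.6 y = 11554.89
309.0 x + 326.4 y = 2743.59
Solving the 2×2 system: x ≈ -60.2, y ≈ 65.4 km.
Check against Seismometer 1 (with the unrounded x, y): √((x + 57.0)²+(y + 142.9)²) = 208.32 ≈ 208.32 km. ✓

(-60.2, 65.4)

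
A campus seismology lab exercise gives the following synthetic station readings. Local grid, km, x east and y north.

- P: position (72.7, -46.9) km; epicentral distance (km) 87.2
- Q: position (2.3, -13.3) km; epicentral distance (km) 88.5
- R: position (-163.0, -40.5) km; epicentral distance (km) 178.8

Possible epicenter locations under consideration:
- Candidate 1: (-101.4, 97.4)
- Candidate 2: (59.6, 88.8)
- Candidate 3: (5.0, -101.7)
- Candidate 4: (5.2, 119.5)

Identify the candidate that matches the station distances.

Candidate 3

For each candidate, compare |candidate − station| to the reported distance:
Candidate 1: residuals P 138.9, Q 63.2, R 27.8 → max 138.9 km
Candidate 2: residuals P 49.1, Q 28.6, R 78.6 → max 78.6 km
Candidate 3: residuals P 0.1, Q 0.1, R 0.0 → max 0.1 km
Candidate 4: residuals P 92.4, Q 44.3, R 53.3 → max 92.4 km
Only Candidate 3 has all residuals ≈ 0.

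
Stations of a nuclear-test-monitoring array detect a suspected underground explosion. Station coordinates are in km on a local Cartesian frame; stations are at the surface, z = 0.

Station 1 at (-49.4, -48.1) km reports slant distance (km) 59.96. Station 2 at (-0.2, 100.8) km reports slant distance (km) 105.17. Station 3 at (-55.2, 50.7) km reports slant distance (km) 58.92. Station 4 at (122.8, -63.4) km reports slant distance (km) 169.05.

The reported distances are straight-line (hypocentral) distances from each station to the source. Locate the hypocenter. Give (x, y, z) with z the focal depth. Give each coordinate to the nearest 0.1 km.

Each station gives a sphere (x−x_i)² + (y−y_i)² + z² = d_i² (stations at z=0).
Subtracting the Station 1 sphere from Station 2 and Station 3: z² cancels, leaving linear equations in x and y:
98.4 x + 297.8 y = -2058.82
-11.6 x + 197.6 y = 987.20
Solving: x ≈ -30.605, y ≈ 3.199 km (keep extra digits for the depth step; rounded: -30.6, 3.2).
Then from the Station 1 sphere: z² = 59.96² − (x + 49.4)² − (y + 48.1)² with x = -30.605, y = 3.199, so z ≈ 24.706 ≈ 24.7 km.

x ≈ -30.6 km, y ≈ 3.2 km, depth ≈ 24.7 km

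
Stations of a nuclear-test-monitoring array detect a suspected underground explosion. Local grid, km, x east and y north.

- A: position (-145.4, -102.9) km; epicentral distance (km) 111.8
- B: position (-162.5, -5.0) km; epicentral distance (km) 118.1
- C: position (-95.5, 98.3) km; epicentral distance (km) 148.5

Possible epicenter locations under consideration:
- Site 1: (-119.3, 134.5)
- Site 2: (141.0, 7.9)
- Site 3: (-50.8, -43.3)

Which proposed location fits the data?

For each candidate, compare |candidate − station| to the reported distance:
Site 1: residuals A 127.0, B 27.9, C 105.2 → max 127.0 km
Site 2: residuals A 195.3, B 185.7, C 104.7 → max 195.3 km
Site 3: residuals A 0.0, B 0.0, C 0.0 → max 0.0 km
Only Site 3 has all residuals ≈ 0.

Site 3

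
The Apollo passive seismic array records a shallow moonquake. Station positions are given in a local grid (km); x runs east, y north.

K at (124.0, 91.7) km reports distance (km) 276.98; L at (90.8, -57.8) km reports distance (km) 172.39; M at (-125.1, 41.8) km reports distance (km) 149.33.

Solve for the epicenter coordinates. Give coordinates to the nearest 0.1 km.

(-76.5, -99.4)

Circle about each station: (x − 124.0)² + (y − 91.7)² = 276.98²; (x − 90.8)² + (y + 57.8)² = 172.39²; (x + 125.1)² + (y − 41.8)² = 149.33².
Subtracting pairs of circle equations eliminates x²+y² and gives linear equations (the radical axes):
-66.4 x − 299.0 y = 34800.20
-498.2 x − 99.8 y = 48030.83
Solving the 2×2 system: x ≈ -76.5, y ≈ -99.4 km.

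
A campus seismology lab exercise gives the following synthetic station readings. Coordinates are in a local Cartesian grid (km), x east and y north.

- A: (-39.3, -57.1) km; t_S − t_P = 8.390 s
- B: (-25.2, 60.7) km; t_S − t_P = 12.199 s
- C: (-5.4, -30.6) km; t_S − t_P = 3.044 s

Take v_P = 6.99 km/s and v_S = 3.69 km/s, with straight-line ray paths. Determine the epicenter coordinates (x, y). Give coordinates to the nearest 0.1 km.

Distance from S−P lag: d = Δt · v_P v_S / (v_P − v_S) = Δt · (6.99·3.69)/(6.99−3.69) ≈ 7.8161·Δt.
So d_A = 65.58, d_B = 95.35, d_C = 23.79 km.
Circle about each station: (x + 39.3)² + (y + 57.1)² = 65.58²; (x + 25.2)² + (y − 60.7)² = 95.35²; (x + 5.4)² + (y + 30.6)² = 23.79².
Subtracting pairs of circle equations eliminates x²+y² and gives linear equations (the radical axes):
28.2 x + 235.6 y = -5276.26
67.8 x + 53.0 y = -104.61
Solving the 2×2 system: x ≈ 17.6, y ≈ -24.5 km.
Check against A (with the unrounded x, y): √((x + 39.3)²+(y + 57.1)²) = 65.59 ≈ 65.58 km. ✓

17.6 km east, -24.5 km north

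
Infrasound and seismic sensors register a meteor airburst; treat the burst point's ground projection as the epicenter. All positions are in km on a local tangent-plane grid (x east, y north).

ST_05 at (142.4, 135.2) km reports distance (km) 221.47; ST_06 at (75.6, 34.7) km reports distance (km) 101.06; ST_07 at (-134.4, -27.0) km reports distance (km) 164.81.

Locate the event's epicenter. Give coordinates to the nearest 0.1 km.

x ≈ 28.1 km, y ≈ -54.5 km

Circle about each station: (x − 142.4)² + (y − 135.2)² = 221.47²; (x − 75.6)² + (y − 34.7)² = 101.06²; (x + 134.4)² + (y + 27.0)² = 164.81².
Subtracting pairs of circle equations eliminates x²+y² and gives linear equations (the radical axes):
-133.6 x − 201.0 y = 7198.49
-553.6 x − 324.4 y = 2122.18
Solving the 2×2 system: x ≈ 28.1, y ≈ -54.5 km.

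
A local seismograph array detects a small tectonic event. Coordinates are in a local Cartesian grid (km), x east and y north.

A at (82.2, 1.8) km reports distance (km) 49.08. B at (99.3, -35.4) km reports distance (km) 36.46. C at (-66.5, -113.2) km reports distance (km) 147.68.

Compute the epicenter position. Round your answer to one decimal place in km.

x ≈ 63.8 km, y ≈ -43.7 km

Circle about each station: (x − 82.2)² + (y − 1.8)² = 49.08²; (x − 99.3)² + (y + 35.4)² = 36.46²; (x + 66.5)² + (y + 113.2)² = 147.68².
Subtracting the A equation from the B and C equations removes the quadratic terms:
34.2 x − 74.4 y = 5433.08
-297.4 x − 230.0 y = -8924.13
Solving the 2×2 system: x ≈ 63.8, y ≈ -43.7 km.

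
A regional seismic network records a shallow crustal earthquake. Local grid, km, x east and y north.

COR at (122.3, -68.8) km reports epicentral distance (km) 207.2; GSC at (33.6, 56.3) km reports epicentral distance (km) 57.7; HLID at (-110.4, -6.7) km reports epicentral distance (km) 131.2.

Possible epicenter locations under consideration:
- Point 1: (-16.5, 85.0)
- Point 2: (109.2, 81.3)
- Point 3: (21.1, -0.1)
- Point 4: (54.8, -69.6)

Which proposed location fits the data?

Point 1

For each candidate, compare |candidate − station| to the reported distance:
Point 1: residuals COR 0.0, GSC 0.0, HLID 0.0 → max 0.0 km
Point 2: residuals COR 56.5, GSC 21.9, HLID 105.4 → max 105.4 km
Point 3: residuals COR 84.9, GSC 0.1, HLID 0.5 → max 84.9 km
Point 4: residuals COR 139.7, GSC 70.0, HLID 45.6 → max 139.7 km
Only Point 1 has all residuals ≈ 0.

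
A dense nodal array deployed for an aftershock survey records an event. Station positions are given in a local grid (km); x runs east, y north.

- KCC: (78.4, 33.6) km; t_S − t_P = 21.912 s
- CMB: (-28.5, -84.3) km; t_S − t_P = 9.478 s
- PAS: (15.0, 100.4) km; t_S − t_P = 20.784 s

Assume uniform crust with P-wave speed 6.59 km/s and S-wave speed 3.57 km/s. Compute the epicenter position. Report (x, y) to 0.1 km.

(-79.6, -31.0)

Distance from S−P lag: d = Δt · v_P v_S / (v_P − v_S) = Δt · (6.59·3.57)/(6.59−3.57) ≈ 7.7902·Δt.
So d_KCC = 170.70, d_CMB = 73.84, d_PAS = 161.91 km.
Circle about each station: (x − 78.4)² + (y − 33.6)² = 170.70²; (x + 28.5)² + (y + 84.3)² = 73.84²; (x − 15.0)² + (y − 100.4)² = 161.91².
Subtracting the KCC equation from the CMB and PAS equations removes the quadratic terms:
-213.8 x − 235.8 y = 24329.36
-126.8 x + 133.6 y = 5953.28
Solving the 2×2 system: x ≈ -79.6, y ≈ -31.0 km.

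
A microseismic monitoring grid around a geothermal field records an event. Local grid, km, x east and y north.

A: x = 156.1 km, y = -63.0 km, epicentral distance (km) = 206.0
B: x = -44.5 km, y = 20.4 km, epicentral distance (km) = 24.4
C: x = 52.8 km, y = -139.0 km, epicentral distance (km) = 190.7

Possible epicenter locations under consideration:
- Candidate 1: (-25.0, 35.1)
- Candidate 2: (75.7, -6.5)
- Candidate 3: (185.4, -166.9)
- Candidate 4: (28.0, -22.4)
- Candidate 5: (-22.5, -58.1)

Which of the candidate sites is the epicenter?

Candidate 1

For each candidate, compare |candidate − station| to the reported distance:
Candidate 1: residuals A 0.0, B 0.0, C 0.0 → max 0.0 km
Candidate 2: residuals A 107.7, B 98.8, C 56.2 → max 107.7 km
Candidate 3: residuals A 98.0, B 272.1, C 55.2 → max 272.1 km
Candidate 4: residuals A 71.6, B 59.8, C 71.5 → max 71.6 km
Candidate 5: residuals A 27.3, B 57.1, C 80.2 → max 80.2 km
Only Candidate 1 has all residuals ≈ 0.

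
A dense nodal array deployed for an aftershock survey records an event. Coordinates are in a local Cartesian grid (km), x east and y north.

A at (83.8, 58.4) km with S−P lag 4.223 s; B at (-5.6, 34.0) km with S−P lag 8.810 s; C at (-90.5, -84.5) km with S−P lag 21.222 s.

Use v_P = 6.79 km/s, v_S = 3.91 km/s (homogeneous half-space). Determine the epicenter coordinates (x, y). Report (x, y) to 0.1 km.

Distance from S−P lag: d = Δt · v_P v_S / (v_P − v_S) = Δt · (6.79·3.91)/(6.79−3.91) ≈ 9.2184·Δt.
So d_A = 38.93, d_B = 81.21, d_C = 195.63 km.
Circle about each station: (x − 83.8)² + (y − 58.4)² = 38.93²; (x + 5.6)² + (y − 34.0)² = 81.21²; (x + 90.5)² + (y + 84.5)² = 195.63².
Subtracting the A equation from the B and C equations removes the quadratic terms:
-178.8 x − 48.8 y = -14325.16
-348.6 x − 285.8 y = -31858.05
Solving the 2×2 system: x ≈ 74.5, y ≈ 20.6 km.

(74.5, 20.6)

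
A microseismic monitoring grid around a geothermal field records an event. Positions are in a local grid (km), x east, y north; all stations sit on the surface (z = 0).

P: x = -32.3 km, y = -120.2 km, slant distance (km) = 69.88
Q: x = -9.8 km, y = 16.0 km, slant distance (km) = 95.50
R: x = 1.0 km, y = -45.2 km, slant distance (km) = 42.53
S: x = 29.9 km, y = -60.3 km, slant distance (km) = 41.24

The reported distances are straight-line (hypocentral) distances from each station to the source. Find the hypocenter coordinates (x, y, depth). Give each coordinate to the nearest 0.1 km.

Each station gives a sphere (x−x_i)² + (y−y_i)² + z² = d_i² (stations at z=0).
Subtracting the P sphere from Q and R: z² cancels, leaving linear equations in x and y:
45.0 x + 272.4 y = -19376.33
66.6 x + 150.0 y = -10372.88
Solving: x ≈ 7.100, y ≈ -72.305 km (keep extra digits for the depth step; rounded: 7.1, -72.3).
Then from the P sphere: z² = 69.88² − (x + 32.3)² − (y + 120.2)² with x = 7.100, y = -72.305, so z ≈ 32.201 ≈ 32.2 km.

(7.1, -72.3, 32.2)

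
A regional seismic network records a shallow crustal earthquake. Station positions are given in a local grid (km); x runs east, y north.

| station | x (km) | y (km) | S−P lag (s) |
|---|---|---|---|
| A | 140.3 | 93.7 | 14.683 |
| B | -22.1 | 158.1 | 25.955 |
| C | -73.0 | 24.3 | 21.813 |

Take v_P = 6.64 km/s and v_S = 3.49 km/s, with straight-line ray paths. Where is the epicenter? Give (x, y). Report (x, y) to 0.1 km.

(85.7, 0.5)

Distance from S−P lag: d = Δt · v_P v_S / (v_P − v_S) = Δt · (6.64·3.49)/(6.64−3.49) ≈ 7.3567·Δt.
So d_A = 108.02, d_B = 190.94, d_C = 160.47 km.
Circle about each station: (x − 140.3)² + (y − 93.7)² = 108.02²; (x + 22.1)² + (y − 158.1)² = 190.94²; (x + 73.0)² + (y − 24.3)² = 160.47².
Subtracting the A equation from the B and C equations removes the quadratic terms:
-324.8 x + 128.8 y = -27769.52
-426.6 x − 138.8 y = -36626.59
Solving the 2×2 system: x ≈ 85.7, y ≈ 0.5 km.
Check against A (with the unrounded x, y): √((x − 140.3)²+(y − 93.7)²) = 108.02 ≈ 108.02 km. ✓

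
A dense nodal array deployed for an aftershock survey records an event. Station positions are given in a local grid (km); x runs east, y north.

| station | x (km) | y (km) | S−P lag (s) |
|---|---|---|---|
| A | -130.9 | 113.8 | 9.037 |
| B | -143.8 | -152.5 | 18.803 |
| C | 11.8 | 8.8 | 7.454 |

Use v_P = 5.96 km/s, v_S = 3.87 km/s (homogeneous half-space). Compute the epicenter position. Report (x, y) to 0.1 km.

(-64.6, 39.3)

Distance from S−P lag: d = Δt · v_P v_S / (v_P − v_S) = Δt · (5.96·3.87)/(5.96−3.87) ≈ 11.0360·Δt.
So d_A = 99.73, d_B = 207.51, d_C = 82.26 km.
Circle about each station: (x + 130.9)² + (y − 113.8)² = 99.73²; (x + 143.8)² + (y + 152.5)² = 207.51²; (x − 11.8)² + (y − 8.8)² = 82.26².
Subtracting the A equation from the B and C equations removes the quadratic terms:
-25.8 x − 532.6 y = -19264.89
285.4 x − 210.0 y = -26689.20
Solving the 2×2 system: x ≈ -64.6, y ≈ 39.3 km.
Check against A (with the unrounded x, y): √((x + 130.9)²+(y − 113.8)²) = 99.73 ≈ 99.73 km. ✓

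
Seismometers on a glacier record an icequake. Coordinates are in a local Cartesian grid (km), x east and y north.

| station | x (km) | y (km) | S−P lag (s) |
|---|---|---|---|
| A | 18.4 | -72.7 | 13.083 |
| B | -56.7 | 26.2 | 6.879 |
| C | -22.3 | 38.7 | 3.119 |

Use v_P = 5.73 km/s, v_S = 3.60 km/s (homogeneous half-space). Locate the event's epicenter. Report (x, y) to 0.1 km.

Distance from S−P lag: d = Δt · v_P v_S / (v_P − v_S) = Δt · (5.73·3.60)/(5.73−3.60) ≈ 9.6845·Δt.
So d_A = 126.70, d_B = 66.62, d_C = 30.21 km.
Circle about each station: (x − 18.4)² + (y + 72.7)² = 126.70²; (x + 56.7)² + (y − 26.2)² = 66.62²; (x + 22.3)² + (y − 38.7)² = 30.21².
Subtracting pairs of circle equations eliminates x²+y² and gives linear equations (the radical axes):
-150.2 x + 197.8 y = 9892.15
-81.4 x + 222.8 y = 11511.38
Solving the 2×2 system: x ≈ 4.2, y ≈ 53.2 km.

4.2 km east, 53.2 km north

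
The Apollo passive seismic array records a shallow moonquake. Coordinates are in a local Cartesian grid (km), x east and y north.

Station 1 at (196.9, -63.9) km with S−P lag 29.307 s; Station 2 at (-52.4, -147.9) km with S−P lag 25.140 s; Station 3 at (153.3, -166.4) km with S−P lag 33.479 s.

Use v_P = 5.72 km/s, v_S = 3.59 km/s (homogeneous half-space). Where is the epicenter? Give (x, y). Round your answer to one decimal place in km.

x ≈ -37.4 km, y ≈ 94.0 km

Distance from S−P lag: d = Δt · v_P v_S / (v_P − v_S) = Δt · (5.72·3.59)/(5.72−3.59) ≈ 9.6408·Δt.
So d_Station 1 = 282.54, d_Station 2 = 242.37, d_Station 3 = 322.76 km.
Circle about each station: (x − 196.9)² + (y + 63.9)² = 282.54²; (x + 52.4)² + (y + 147.9)² = 242.37²; (x − 153.3)² + (y + 166.4)² = 322.76².
Subtracting the Station 1 equation from the Station 2 and Station 3 equations removes the quadratic terms:
-498.6 x − 168.0 y = 2852.98
-87.2 x − 205.0 y = -16008.14
Solving the 2×2 system: x ≈ -37.4, y ≈ 94.0 km.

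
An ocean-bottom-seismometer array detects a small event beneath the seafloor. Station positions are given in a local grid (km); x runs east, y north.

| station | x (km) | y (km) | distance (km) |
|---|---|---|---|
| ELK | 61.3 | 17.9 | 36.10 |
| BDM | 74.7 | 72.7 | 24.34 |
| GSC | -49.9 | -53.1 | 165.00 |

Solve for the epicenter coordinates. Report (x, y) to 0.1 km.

Circle about each station: (x − 61.3)² + (y − 17.9)² = 36.10²; (x − 74.7)² + (y − 72.7)² = 24.34²; (x + 49.9)² + (y + 53.1)² = 165.00².
Subtracting the ELK equation from the BDM and GSC equations removes the quadratic terms:
26.8 x + 109.6 y = 7498.05
-222.4 x − 142.0 y = -24690.27
Solving the 2×2 system: x ≈ 79.8, y ≈ 48.9 km.

x ≈ 79.8 km, y ≈ 48.9 km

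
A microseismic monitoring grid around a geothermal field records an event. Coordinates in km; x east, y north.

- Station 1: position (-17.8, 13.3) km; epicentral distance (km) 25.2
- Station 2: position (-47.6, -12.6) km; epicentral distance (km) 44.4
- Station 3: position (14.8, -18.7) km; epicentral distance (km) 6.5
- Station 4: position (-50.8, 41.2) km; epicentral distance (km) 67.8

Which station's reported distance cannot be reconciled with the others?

Solve using three stations at a time. Using Station 1, Station 2, Station 4 (subtract circle equations pairwise → linear system) gives (x, y) ≈ (-3.6, -7.4).
Distances from that point to each station vs reported:
  Station 1: calculated 25.1 vs reported 25.2 → residual 0.1 km
  Station 2: calculated 44.4 vs reported 44.4 → residual 0.0 km
  Station 3: calculated 21.6 vs reported 6.5 → residual 15.1 km
  Station 4: calculated 67.8 vs reported 67.8 → residual 0.0 km
Station 1, Station 2, Station 4 are mutually consistent (residuals ≈ 0); Station 3 is off by 15.1 km.

Station 3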